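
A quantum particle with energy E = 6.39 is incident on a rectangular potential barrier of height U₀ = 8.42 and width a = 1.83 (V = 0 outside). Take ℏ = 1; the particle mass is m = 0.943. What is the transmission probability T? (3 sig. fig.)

T = 0.00227

E < U₀: inside the barrier ψ ∝ e^{±κx} with κ = √(2m(U₀ − E))/ℏ = 1.957.
κa = 3.581, sinh(κa) = 17.94.
The exact tunnelling result is T⁻¹ = 1 + U₀² sinh²(κa) / [4E(U₀ − E)] = 440.5, so T = 0.00227.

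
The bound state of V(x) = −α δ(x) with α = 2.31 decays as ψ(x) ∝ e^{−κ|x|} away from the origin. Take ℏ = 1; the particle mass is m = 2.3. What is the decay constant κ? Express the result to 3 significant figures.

κ = 5.31

Integrate −(ℏ²/2m)ψ'' − αδ(x)ψ = Eψ from −ε to +ε: the ψ'' term gives ψ'(0⁺) − ψ'(0⁻) and the δ term gives −(2mα/ℏ²)ψ(0).
With ψ ∝ e^{−κ|x|} this yields −2κ = −2mα/ℏ², so κ = mα/ℏ² = 5.313.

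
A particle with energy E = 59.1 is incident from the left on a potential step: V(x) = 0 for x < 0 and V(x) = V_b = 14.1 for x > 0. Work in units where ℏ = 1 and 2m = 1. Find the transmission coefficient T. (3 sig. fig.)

The wavenumbers are k₁ = √(2mE)/ℏ = 7.688 on the left and k₂ = √(2m(E − V_b))/ℏ = 6.708 on the right.
Matching ψ and ψ′ at x = 0 gives r = (k₁ − k₂)/(k₁ + k₂), so R = r² = 0.004629 and T = 1 − R = 0.9954.

T = 0.995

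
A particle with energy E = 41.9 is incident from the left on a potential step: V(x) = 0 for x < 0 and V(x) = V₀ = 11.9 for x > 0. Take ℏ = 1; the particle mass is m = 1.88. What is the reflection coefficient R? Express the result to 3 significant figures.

On each side the TISE gives plane waves with k = √(2m(E − V))/ℏ: k₁ = √(2·1.88·41.9) = 12.55, k₂ = √(2·1.88·30) = 10.62.
Matching ψ and ψ′ at x = 0 gives r = (k₁ − k₂)/(k₁ + k₂), so R = r² = 0.006944 and T = 1 − R = 0.9931.

R = 0.00694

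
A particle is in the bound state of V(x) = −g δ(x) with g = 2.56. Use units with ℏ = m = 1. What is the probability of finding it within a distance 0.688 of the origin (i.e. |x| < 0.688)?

P = 0.970

The normalised bound state is ψ = √κ e^{−κ|x|} with κ = mg/ℏ² = 2.560.
P(|x| < d) = ∫_{−d}^{d} κ e^{−2κ|x|} dx = 1 − e^{−2κd} = 1 − e^{−3.523} = 0.9705.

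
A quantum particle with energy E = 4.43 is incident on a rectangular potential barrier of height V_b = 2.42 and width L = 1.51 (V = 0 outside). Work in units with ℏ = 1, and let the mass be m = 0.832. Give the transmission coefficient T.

T = 0.978

E > V_b: inside the barrier k₂ = √(2m(E − V_b))/ℏ = 1.829, k₂L = 2.762.
Matching at both interfaces gives T⁻¹ = 1 + V_b² sin²(k₂L) / [4E(E − V_b)] = 1.023, hence T = 0.978.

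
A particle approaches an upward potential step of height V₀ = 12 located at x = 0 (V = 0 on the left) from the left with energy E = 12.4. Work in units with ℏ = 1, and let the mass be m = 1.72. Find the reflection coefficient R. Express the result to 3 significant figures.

R = 0.484

The wavenumbers are k₁ = √(2mE)/ℏ = 6.531 on the left and k₂ = √(2m(E − V₀))/ℏ = 1.173 on the right.
Matching ψ and ψ′ at x = 0 gives r = (k₁ − k₂)/(k₁ + k₂), so R = r² = 0.4837 and T = 1 − R = 0.5163.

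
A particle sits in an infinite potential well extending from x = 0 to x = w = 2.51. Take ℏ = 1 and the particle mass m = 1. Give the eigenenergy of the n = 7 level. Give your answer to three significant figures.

E = 38.4

The infinite-well eigenfunctions ψ_n = √(2/w) sin(nπx/w) vanish at both walls, giving E_n = n²π²ℏ²/(2mw²).
E_7 = 7² × π² / (2 × 1 × 2.51²) = 38.38.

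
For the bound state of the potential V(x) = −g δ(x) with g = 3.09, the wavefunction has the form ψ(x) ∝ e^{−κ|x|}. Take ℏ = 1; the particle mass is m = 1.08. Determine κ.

Integrate −(ℏ²/2m)ψ'' − gδ(x)ψ = Eψ from −ε to +ε: the ψ'' term gives ψ'(0⁺) − ψ'(0⁻) and the δ term gives −(2mg/ℏ²)ψ(0).
With ψ ∝ e^{−κ|x|} this yields −2κ = −2mg/ℏ², so κ = mg/ℏ² = 3.337.

κ = 3.34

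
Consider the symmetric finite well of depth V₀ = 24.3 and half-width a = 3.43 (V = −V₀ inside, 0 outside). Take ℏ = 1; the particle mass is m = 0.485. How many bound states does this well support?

N = 11

The dimensionless depth is z₀ = a√(2mV₀)/ℏ = 3.43 × √(23.57) = 16.65.
The even/odd transcendental equations gain one root per π/2 in z₀, giving N = 1 + ⌊2z₀/π⌋ = 1 + ⌊10.60⌋ = 11.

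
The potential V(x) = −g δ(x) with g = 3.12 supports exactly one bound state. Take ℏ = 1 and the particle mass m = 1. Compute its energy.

E = -4.87

The bound state is ψ(x) = √κ e^{−κ|x|}. The derivative jump ψ'(0⁺) − ψ'(0⁻) = −(2mg/ℏ²)ψ(0) fixes κ = mg/ℏ² = 3.120.
Then E = −ℏ²κ²/(2m) = −mg²/(2ℏ²) = -4.867.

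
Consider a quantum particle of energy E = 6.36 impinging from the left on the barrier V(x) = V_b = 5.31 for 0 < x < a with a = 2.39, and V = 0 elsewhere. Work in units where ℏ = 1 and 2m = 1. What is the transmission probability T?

T = 0.699

E > V_b: inside the barrier k₂ = √(2m(E − V_b))/ℏ = 1.025, k₂a = 2.449.
Matching at both interfaces gives T⁻¹ = 1 + V_b² sin²(k₂a) / [4E(E − V_b)] = 1.430, hence T = 0.699.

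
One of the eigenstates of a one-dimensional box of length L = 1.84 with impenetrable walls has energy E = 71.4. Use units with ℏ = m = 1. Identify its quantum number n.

For an infinite well E_n = n²π²ℏ²/(2mL²), so n = (L/πℏ)√(2mE).
n = (1.84/π) × √(2 × 1 × 71.4) = 6.999 → n = 7.

n = 7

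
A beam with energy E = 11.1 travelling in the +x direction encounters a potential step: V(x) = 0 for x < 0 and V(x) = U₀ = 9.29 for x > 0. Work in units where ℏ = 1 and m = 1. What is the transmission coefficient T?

T = 0.820

On each side the TISE gives plane waves with k = √(2m(E − V))/ℏ: k₁ = √(2·1·11.1) = 4.712, k₂ = √(2·1·1.81) = 1.903.
Matching ψ and ψ′ at x = 0 gives r = (k₁ − k₂)/(k₁ + k₂), so R = r² = 0.1804 and T = 1 − R = 0.8196.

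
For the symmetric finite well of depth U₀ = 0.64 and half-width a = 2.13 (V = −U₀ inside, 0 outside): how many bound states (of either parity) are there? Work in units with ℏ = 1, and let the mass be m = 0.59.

Define the well-strength parameter z₀ = (a/ℏ)√(2mU₀) = 2.13 × √(2·0.59·0.64) = 1.851.
The even/odd transcendental equations gain one root per π/2 in z₀, giving N = 1 + ⌊2z₀/π⌋ = 1 + ⌊1.178⌋ = 2.

N = 2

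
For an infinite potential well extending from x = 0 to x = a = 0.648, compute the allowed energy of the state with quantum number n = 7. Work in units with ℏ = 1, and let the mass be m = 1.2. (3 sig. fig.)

The infinite-well eigenfunctions ψ_n = √(2/a) sin(nπx/a) vanish at both walls, giving E_n = n²π²ℏ²/(2ma²).
E_7 = 7² × π² / (2 × 1.2 × 0.648²) = 479.9.

E = 480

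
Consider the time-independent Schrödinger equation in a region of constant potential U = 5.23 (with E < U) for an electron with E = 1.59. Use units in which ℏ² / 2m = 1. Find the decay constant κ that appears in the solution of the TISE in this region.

Since E < U the TISE in this region is ψ'' = κ²ψ with κ = √(2m(U − E))/ℏ.
κ = √(2 × 0.5 × 3.64) = 1.908.

κ = 1.91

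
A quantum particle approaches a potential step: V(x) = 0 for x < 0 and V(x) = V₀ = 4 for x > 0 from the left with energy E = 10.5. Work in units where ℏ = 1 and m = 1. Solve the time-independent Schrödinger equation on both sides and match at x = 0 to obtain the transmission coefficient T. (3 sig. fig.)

T = 0.986

On each side the TISE gives plane waves with k = √(2m(E − V))/ℏ: k₁ = √(2·1·10.5) = 4.583, k₂ = √(2·1·6.5) = 3.606.
Continuity of ψ and ψ′ at the step yields the reflection amplitude r = (k₁ − k₂)/(k₁ + k₂) = 0.1193; thus R = |r|² = 0.01424, T = 0.9858.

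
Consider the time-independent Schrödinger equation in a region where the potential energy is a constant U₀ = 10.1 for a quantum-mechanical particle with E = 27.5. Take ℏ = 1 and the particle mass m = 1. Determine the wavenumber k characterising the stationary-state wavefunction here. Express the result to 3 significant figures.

k = 5.90

With E > U₀ the solution is oscillatory, ψ ∝ e^{±ikx} with k = √(2m(E − U₀))/ℏ.
k = √(2 × 1 × 17.4) = 5.899.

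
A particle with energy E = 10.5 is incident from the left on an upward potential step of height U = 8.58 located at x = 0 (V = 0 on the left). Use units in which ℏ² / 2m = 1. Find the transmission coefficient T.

On each side the TISE gives plane waves with k = √(2m(E − V))/ℏ: k₁ = √(2·½·10.5) = 3.240, k₂ = √(2·½·1.92) = 1.386.
Matching ψ and ψ′ at x = 0 gives r = (k₁ − k₂)/(k₁ + k₂), so R = r² = 0.1607 and T = 1 − R = 0.8393.

T = 0.839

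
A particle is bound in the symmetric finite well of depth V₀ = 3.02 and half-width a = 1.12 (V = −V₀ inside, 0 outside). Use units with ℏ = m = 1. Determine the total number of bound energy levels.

Define the well-strength parameter z₀ = (a/ℏ)√(2mV₀) = 1.12 × √(2·1·3.02) = 2.753.
A new bound state (alternating even/odd) appears each time z₀ passes a multiple of π/2, so N = ⌊2z₀/π⌋ + 1 = ⌊1.752⌋ + 1 = 2.

N = 2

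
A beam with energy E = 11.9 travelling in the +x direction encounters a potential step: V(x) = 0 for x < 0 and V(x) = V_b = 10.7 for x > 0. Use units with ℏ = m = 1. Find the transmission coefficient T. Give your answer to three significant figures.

T = 0.732

The wavenumbers are k₁ = √(2mE)/ℏ = 4.879 on the left and k₂ = √(2m(E − V_b))/ℏ = 1.549 on the right.
Matching ψ and ψ′ at x = 0 gives r = (k₁ − k₂)/(k₁ + k₂), so R = r² = 0.2683 and T = 1 − R = 0.7317.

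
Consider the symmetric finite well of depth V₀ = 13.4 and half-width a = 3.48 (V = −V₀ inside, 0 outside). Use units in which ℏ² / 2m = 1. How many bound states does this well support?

N = 9

The dimensionless depth is z₀ = a√(2mV₀)/ℏ = 3.48 × √(13.40) = 12.74.
The even/odd transcendental equations gain one root per π/2 in z₀, giving N = 1 + ⌊2z₀/π⌋ = 1 + ⌊8.110⌋ = 9.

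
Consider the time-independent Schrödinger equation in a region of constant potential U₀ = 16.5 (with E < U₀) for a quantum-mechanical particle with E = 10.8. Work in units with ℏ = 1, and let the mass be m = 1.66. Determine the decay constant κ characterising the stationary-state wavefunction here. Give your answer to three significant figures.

Since E < U₀ the TISE in this region is ψ'' = κ²ψ with κ = √(2m(U₀ − E))/ℏ.
κ = √(2 × 1.66 × 5.7) = 4.350.

κ = 4.35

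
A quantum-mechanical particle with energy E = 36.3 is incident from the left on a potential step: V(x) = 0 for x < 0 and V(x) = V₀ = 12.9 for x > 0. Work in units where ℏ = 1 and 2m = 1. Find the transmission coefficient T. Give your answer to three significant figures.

T = 0.988

On each side the TISE gives plane waves with k = √(2m(E − V))/ℏ: k₁ = √(2·½·36.3) = 6.025, k₂ = √(2·½·23.4) = 4.837.
Matching ψ and ψ′ at x = 0 gives r = (k₁ − k₂)/(k₁ + k₂), so R = r² = 0.01195 and T = 1 − R = 0.9880.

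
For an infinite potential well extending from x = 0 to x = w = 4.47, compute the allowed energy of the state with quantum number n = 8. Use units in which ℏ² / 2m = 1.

Requiring ψ(0) = ψ(w) = 0 quantises k = nπ/w, hence E_n = ℏ²k²/2m = n²π²ℏ²/(2mw²).
E_8 = 8² × π² / (2 × 0.5 × 4.47²) = 31.61.

E = 31.6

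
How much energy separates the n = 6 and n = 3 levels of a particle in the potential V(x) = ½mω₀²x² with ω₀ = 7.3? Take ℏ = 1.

ΔE = 21.9

E_n = ℏω₀(n + ½), so ΔE = (6 − 3) ℏω₀ = 3 × 7.3 = 21.90.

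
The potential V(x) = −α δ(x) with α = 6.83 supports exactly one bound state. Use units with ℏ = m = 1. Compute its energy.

The bound state is ψ(x) = √κ e^{−κ|x|}. The derivative jump ψ'(0⁺) − ψ'(0⁻) = −(2mα/ℏ²)ψ(0) fixes κ = mα/ℏ² = 6.830.
Then E = −ℏ²κ²/(2m) = −mα²/(2ℏ²) = -23.32.

E = -23.3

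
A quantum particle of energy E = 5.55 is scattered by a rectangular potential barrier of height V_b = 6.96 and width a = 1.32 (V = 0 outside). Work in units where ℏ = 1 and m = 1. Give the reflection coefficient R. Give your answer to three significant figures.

R = 0.970

E < V_b: inside the barrier ψ ∝ e^{±κx} with κ = √(2m(V_b − E))/ℏ = 1.679.
κa = 2.217, sinh(κa) = 4.534.
Matching ψ, ψ′ at both faces gives T = [1 + V_b² sinh²(κa) / (4E(V_b − E))]⁻¹ = 1/32.81 = 0.0305.
R = 1 − T = 0.970.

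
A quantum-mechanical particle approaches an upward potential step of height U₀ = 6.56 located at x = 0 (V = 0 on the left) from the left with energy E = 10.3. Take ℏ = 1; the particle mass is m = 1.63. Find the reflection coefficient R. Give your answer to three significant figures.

On each side the TISE gives plane waves with k = √(2m(E − V))/ℏ: k₁ = √(2·1.63·10.3) = 5.795, k₂ = √(2·1.63·3.74) = 3.492.
Continuity of ψ and ψ′ at the step yields the reflection amplitude r = (k₁ − k₂)/(k₁ + k₂) = 0.2480; thus R = |r|² = 0.06150, T = 0.9385.

R = 0.0615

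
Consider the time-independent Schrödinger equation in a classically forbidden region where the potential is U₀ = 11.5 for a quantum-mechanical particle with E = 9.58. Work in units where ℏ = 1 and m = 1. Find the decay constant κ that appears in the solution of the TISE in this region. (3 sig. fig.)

Since E < U₀ the TISE in this region is ψ'' = κ²ψ with κ = √(2m(U₀ − E))/ℏ.
κ = √(2 × 1 × 1.92) = 1.960.

κ = 1.96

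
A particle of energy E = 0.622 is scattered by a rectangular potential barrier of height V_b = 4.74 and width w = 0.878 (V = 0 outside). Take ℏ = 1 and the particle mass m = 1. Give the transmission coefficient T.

T = 0.0118

Since E < V_b the interior solution is evanescent with decay constant κ = √(2m(V_b − E))/ℏ = 2.870.
κw = 2.520, sinh(κw) = 6.172.
The exact tunnelling result is T⁻¹ = 1 + V_b² sinh²(κw) / [4E(V_b − E)] = 84.54, so T = 0.0118.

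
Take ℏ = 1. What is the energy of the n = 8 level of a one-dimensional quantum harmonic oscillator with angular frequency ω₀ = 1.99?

E = 16.9

Using E_n = (n + ½)ℏω₀: E_8 = 8.5 × 1.99 = 16.92.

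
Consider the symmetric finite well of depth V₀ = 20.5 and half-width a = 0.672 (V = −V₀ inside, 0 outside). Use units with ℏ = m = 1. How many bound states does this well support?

N = 3

Define the well-strength parameter z₀ = (a/ℏ)√(2mV₀) = 0.672 × √(2·1·20.5) = 4.303.
The even/odd transcendental equations gain one root per π/2 in z₀, giving N = 1 + ⌊2z₀/π⌋ = 1 + ⌊2.739⌋ = 3.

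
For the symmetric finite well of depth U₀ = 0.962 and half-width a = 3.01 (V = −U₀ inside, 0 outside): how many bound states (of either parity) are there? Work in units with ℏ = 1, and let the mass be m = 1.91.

N = 4

The dimensionless depth is z₀ = a√(2mU₀)/ℏ = 3.01 × √(3.675) = 5.770.
The even/odd transcendental equations gain one root per π/2 in z₀, giving N = 1 + ⌊2z₀/π⌋ = 1 + ⌊3.673⌋ = 4.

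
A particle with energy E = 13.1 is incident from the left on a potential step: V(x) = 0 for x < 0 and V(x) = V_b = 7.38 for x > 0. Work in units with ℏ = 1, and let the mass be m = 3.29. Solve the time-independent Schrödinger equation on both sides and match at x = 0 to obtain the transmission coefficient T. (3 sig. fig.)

On each side the TISE gives plane waves with k = √(2m(E − V))/ℏ: k₁ = √(2·3.29·13.1) = 9.284, k₂ = √(2·3.29·5.72) = 6.135.
Matching ψ and ψ′ at x = 0 gives r = (k₁ − k₂)/(k₁ + k₂), so R = r² = 0.04172 and T = 1 − R = 0.9583.

T = 0.958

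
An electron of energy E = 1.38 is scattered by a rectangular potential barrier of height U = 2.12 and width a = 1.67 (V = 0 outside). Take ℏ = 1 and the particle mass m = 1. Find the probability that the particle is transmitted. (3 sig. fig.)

T = 0.0608

Since E < U the interior solution is evanescent with decay constant κ = √(2m(U − E))/ℏ = 1.217.
κa = 2.032, sinh(κa) = 3.748.
The exact tunnelling result is T⁻¹ = 1 + U² sinh²(κa) / [4E(U − E)] = 16.45, so T = 0.0608.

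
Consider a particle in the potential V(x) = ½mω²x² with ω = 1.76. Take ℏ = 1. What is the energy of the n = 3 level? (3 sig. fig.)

Using E_n = (n + ½)ℏω: E_3 = 3.5 × 1.76 = 6.160.

E = 6.16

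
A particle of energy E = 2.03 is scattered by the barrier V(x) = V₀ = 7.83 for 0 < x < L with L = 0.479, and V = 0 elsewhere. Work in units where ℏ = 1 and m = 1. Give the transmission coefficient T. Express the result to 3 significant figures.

E < V₀: inside the barrier ψ ∝ e^{±κx} with κ = √(2m(V₀ − E))/ℏ = 3.406.
κL = 1.631, sinh(κL) = 2.458.
The exact tunnelling result is T⁻¹ = 1 + V₀² sinh²(κL) / [4E(V₀ − E)] = 8.863, so T = 0.113.

T = 0.113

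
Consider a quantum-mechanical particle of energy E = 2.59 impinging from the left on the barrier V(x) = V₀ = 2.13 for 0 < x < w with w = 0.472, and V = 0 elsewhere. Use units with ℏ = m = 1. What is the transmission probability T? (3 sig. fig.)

T = 0.846

Above the barrier the interior wavenumber is k₂ = √(2m(E − V₀))/ℏ = 0.9592, giving phase k₂w = 0.4527.
T = [1 + V₀² sin²(k₂w) / (4E(E − V₀))]⁻¹ = 1/1.182 = 0.846.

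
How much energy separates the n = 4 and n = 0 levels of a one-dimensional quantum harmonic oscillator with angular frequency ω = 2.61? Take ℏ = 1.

E_n = ℏω(n + ½), so ΔE = (4 − 0) ℏω = 4 × 2.61 = 10.44.

ΔE = 10.4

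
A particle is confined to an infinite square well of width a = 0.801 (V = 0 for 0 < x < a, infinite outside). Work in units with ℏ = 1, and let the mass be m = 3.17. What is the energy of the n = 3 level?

Requiring ψ(0) = ψ(a) = 0 quantises k = nπ/a, hence E_n = ℏ²k²/2m = n²π²ℏ²/(2ma²).
E_3 = 3² × π² / (2 × 3.17 × 0.801²) = 21.84.

E = 21.8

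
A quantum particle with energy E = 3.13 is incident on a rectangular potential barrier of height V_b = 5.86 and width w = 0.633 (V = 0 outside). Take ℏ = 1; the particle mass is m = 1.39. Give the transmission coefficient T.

E < V_b: inside the barrier ψ ∝ e^{±κx} with κ = √(2m(V_b − E))/ℏ = 2.755.
κw = 1.744, sinh(κw) = 2.772.
The exact tunnelling result is T⁻¹ = 1 + V_b² sinh²(κw) / [4E(V_b − E)] = 8.721, so T = 0.115.

T = 0.115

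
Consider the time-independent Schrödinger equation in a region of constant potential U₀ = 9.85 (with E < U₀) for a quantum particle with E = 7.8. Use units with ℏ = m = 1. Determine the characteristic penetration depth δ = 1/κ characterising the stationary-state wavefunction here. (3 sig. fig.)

Since E < U₀ the TISE in this region is ψ'' = κ²ψ with κ = √(2m(U₀ − E))/ℏ.
κ = √(2 × 1 × 2.05) = 2.025. The penetration depth is δ = 1/κ = 0.494.

δ = 0.494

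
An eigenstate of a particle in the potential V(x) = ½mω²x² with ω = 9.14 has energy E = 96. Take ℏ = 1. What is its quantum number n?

E_n = ℏω(n + ½) ⇒ n = E/(ℏω) − ½ = 96/9.14 − 0.5 = 10.003 → n = 10.

n = 10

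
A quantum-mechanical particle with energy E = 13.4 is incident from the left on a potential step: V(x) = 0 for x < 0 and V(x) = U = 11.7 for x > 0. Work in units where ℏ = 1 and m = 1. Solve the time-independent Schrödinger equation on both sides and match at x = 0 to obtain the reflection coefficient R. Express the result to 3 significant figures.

R = 0.225

On each side the TISE gives plane waves with k = √(2m(E − V))/ℏ: k₁ = √(2·1·13.4) = 5.177, k₂ = √(2·1·1.7) = 1.844.
Matching ψ and ψ′ at x = 0 gives r = (k₁ − k₂)/(k₁ + k₂), so R = r² = 0.2254 and T = 1 − R = 0.7746.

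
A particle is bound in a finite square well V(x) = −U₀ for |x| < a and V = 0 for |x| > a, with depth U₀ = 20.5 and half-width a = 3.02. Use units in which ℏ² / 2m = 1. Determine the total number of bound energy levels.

N = 9

The dimensionless depth is z₀ = a√(2mU₀)/ℏ = 3.02 × √(20.50) = 13.67.
The even/odd transcendental equations gain one root per π/2 in z₀, giving N = 1 + ⌊2z₀/π⌋ = 1 + ⌊8.705⌋ = 9.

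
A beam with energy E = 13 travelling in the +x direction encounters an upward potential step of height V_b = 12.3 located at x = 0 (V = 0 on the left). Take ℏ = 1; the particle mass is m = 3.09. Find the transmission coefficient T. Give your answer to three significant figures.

On each side the TISE gives plane waves with k = √(2m(E − V))/ℏ: k₁ = √(2·3.09·13) = 8.963, k₂ = √(2·3.09·0.7) = 2.080.
Matching ψ and ψ′ at x = 0 gives r = (k₁ − k₂)/(k₁ + k₂), so R = r² = 0.3885 and T = 1 − R = 0.6115.

T = 0.611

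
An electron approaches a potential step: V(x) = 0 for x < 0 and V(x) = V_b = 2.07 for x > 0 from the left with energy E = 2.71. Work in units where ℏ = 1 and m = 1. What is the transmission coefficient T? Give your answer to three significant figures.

T = 0.880

The wavenumbers are k₁ = √(2mE)/ℏ = 2.328 on the left and k₂ = √(2m(E − V_b))/ℏ = 1.131 on the right.
Continuity of ψ and ψ′ at the step yields the reflection amplitude r = (k₁ − k₂)/(k₁ + k₂) = 0.3459; thus R = |r|² = 0.1197, T = 0.8803.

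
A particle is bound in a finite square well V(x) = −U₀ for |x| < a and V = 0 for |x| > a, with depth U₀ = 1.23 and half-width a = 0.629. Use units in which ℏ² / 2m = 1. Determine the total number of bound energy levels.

The dimensionless depth is z₀ = a√(2mU₀)/ℏ = 0.629 × √(1.230) = 0.6976.
A new bound state (alternating even/odd) appears each time z₀ passes a multiple of π/2, so N = ⌊2z₀/π⌋ + 1 = ⌊0.4441⌋ + 1 = 1.

N = 1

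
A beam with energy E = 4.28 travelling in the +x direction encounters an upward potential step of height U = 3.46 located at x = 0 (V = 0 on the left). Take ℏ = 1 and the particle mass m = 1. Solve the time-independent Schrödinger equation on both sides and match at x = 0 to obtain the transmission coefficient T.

On each side the TISE gives plane waves with k = √(2m(E − V))/ℏ: k₁ = √(2·1·4.28) = 2.926, k₂ = √(2·1·0.82) = 1.281.
Matching ψ and ψ′ at x = 0 gives r = (k₁ − k₂)/(k₁ + k₂), so R = r² = 0.1530 and T = 1 − R = 0.8470.

T = 0.847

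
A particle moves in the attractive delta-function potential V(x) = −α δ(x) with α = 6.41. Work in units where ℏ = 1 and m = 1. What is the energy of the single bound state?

E = -20.5

For x ≠ 0 the bound state is ψ ∝ e^{−κ|x|}; integrating the TISE across the delta gives the cusp condition 2κ = 2mα/ℏ², so κ = 6.410.
Then E = −ℏ²κ²/(2m) = −mα²/(2ℏ²) = -20.54.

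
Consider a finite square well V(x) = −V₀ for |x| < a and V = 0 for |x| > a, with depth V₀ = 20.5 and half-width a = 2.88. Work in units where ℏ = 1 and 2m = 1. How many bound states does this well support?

N = 9

The dimensionless depth is z₀ = a√(2mV₀)/ℏ = 2.88 × √(20.50) = 13.04.
A new bound state (alternating even/odd) appears each time z₀ passes a multiple of π/2, so N = ⌊2z₀/π⌋ + 1 = ⌊8.301⌋ + 1 = 9.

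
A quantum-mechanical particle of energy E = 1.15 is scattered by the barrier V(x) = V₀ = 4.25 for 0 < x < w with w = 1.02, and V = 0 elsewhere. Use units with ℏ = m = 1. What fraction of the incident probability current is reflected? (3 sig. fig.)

E < V₀: inside the barrier ψ ∝ e^{±κx} with κ = √(2m(V₀ − E))/ℏ = 2.490.
κw = 2.540, sinh(κw) = 6.299.
The exact tunnelling result is T⁻¹ = 1 + V₀² sinh²(κw) / [4E(V₀ − E)] = 51.26, so T = 0.0195.
R = 1 − T = 0.980.

R = 0.980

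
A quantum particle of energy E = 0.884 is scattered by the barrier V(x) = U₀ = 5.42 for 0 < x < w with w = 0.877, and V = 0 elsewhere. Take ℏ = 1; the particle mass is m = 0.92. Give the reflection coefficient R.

R = 0.986

E < U₀: inside the barrier ψ ∝ e^{±κx} with κ = √(2m(U₀ − E))/ℏ = 2.889.
κw = 2.534, sinh(κw) = 6.260.
Matching ψ, ψ′ at both faces gives T = [1 + U₀² sinh²(κw) / (4E(U₀ − E))]⁻¹ = 1/72.77 = 0.0137.
R = 1 − T = 0.986.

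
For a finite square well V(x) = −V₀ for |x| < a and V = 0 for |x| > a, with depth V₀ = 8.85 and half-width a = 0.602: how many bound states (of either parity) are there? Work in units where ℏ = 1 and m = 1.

Define the well-strength parameter z₀ = (a/ℏ)√(2mV₀) = 0.602 × √(2·1·8.85) = 2.533.
A new bound state (alternating even/odd) appears each time z₀ passes a multiple of π/2, so N = ⌊2z₀/π⌋ + 1 = ⌊1.612⌋ + 1 = 2.

N = 2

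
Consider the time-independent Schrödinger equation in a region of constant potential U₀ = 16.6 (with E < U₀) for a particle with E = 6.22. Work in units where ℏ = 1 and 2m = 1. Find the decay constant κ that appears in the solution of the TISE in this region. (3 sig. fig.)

Since E < U₀ the TISE in this region is ψ'' = κ²ψ with κ = √(2m(U₀ − E))/ℏ.
κ = √(2 × 0.5 × 10.38) = 3.222.

κ = 3.22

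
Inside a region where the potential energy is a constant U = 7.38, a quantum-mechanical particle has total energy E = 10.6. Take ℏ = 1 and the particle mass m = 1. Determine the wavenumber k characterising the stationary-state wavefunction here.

k = 2.54

With E > U the solution is oscillatory, ψ ∝ e^{±ikx} with k = √(2m(E − U))/ℏ.
k = √(2 × 1 × 3.22) = 2.538.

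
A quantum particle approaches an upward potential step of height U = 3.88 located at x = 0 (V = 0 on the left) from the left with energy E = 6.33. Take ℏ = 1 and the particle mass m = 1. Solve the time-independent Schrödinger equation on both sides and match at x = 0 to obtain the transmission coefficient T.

On each side the TISE gives plane waves with k = √(2m(E − V))/ℏ: k₁ = √(2·1·6.33) = 3.558, k₂ = √(2·1·2.45) = 2.214.
Matching ψ and ψ′ at x = 0 gives r = (k₁ − k₂)/(k₁ + k₂), so R = r² = 0.05426 and T = 1 − R = 0.9457.

T = 0.946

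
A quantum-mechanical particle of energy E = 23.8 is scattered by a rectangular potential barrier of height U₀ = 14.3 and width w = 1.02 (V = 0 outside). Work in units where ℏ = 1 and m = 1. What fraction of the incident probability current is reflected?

Above the barrier the interior wavenumber is k₂ = √(2m(E − U₀))/ℏ = 4.359, giving phase k₂w = 4.446.
Matching at both interfaces gives T⁻¹ = 1 + U₀² sin²(k₂w) / [4E(E − U₀)] = 1.210, hence T = 0.826.
R = 1 − T = 0.174.

R = 0.174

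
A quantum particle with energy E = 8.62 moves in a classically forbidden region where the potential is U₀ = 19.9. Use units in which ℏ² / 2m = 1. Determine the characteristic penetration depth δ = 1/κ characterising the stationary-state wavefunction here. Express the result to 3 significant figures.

δ = 0.298

Since E < U₀ the TISE in this region is ψ'' = κ²ψ with κ = √(2m(U₀ − E))/ℏ.
κ = √(2 × 0.5 × 11.28) = 3.359. The penetration depth is δ = 1/κ = 0.298.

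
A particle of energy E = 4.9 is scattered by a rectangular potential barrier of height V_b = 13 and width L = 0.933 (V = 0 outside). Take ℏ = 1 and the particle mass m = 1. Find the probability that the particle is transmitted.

E < V_b: inside the barrier ψ ∝ e^{±κx} with κ = √(2m(V_b − E))/ℏ = 4.025.
κL = 3.755, sinh(κL) = 21.36.
The exact tunnelling result is T⁻¹ = 1 + V_b² sinh²(κL) / [4E(V_b − E)] = 486.7, so T = 0.00205.

T = 0.00205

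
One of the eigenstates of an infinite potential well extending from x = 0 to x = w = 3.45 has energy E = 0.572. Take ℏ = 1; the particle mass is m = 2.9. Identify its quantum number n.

n = 2

From E_n = n²π²ℏ²/(2mw²) invert to n = √(2mw²E)/(πℏ).
n = (3.45/π) × √(2 × 2.9 × 0.572) = 2.000 → n = 2.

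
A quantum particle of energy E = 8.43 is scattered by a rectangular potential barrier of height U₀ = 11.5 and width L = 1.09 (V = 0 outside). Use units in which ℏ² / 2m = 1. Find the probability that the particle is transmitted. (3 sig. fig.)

Since E < U₀ the interior solution is evanescent with decay constant κ = √(2m(U₀ − E))/ℏ = 1.752.
κL = 1.910, sinh(κL) = 3.302.
Matching ψ, ψ′ at both faces gives T = [1 + U₀² sinh²(κL) / (4E(U₀ − E))]⁻¹ = 1/14.93 = 0.0670.

T = 0.0670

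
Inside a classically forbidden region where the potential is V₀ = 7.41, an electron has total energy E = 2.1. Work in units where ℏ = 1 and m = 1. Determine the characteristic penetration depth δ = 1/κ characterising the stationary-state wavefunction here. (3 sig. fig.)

δ = 0.307

Since E < V₀ the TISE in this region is ψ'' = κ²ψ with κ = √(2m(V₀ − E))/ℏ.
κ = √(2 × 1 × 5.31) = 3.259. The penetration depth is δ = 1/κ = 0.307.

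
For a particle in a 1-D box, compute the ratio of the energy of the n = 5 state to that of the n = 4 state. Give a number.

E_n = n²π²ℏ²/(2mL²) so the ratio is n₂²/n₁² = 25/16 = 1.5625.

1.5625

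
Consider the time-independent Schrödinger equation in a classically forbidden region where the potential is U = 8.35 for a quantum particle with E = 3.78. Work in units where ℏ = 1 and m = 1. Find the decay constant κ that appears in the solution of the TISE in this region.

κ = 3.02

Since E < U the TISE in this region is ψ'' = κ²ψ with κ = √(2m(U − E))/ℏ.
κ = √(2 × 1 × 4.57) = 3.023.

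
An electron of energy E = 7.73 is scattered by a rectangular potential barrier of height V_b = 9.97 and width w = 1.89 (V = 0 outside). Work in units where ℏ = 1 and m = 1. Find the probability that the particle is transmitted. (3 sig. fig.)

T = 0.000934

E < V_b: inside the barrier ψ ∝ e^{±κx} with κ = √(2m(V_b − E))/ℏ = 2.117.
κw = 4.000, sinh(κw) = 27.30.
Matching ψ, ψ′ at both faces gives T = [1 + V_b² sinh²(κw) / (4E(V_b − E))]⁻¹ = 1/1071 = 0.000934.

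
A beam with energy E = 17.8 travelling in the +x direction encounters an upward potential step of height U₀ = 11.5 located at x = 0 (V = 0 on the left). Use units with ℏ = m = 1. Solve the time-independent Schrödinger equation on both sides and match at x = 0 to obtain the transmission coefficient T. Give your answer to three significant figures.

The wavenumbers are k₁ = √(2mE)/ℏ = 5.967 on the left and k₂ = √(2m(E − U₀))/ℏ = 3.550 on the right.
Continuity of ψ and ψ′ at the step yields the reflection amplitude r = (k₁ − k₂)/(k₁ + k₂) = 0.2540; thus R = |r|² = 0.06451, T = 0.9355.

T = 0.935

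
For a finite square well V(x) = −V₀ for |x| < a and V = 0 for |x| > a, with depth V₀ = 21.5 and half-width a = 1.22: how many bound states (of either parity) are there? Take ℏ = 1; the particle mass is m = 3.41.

N = 10

The dimensionless depth is z₀ = a√(2mV₀)/ℏ = 1.22 × √(146.6) = 14.77.
The even/odd transcendental equations gain one root per π/2 in z₀, giving N = 1 + ⌊2z₀/π⌋ = 1 + ⌊9.405⌋ = 10.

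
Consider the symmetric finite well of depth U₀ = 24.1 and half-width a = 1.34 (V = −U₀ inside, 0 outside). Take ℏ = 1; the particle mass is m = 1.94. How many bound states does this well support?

N = 9

Define the well-strength parameter z₀ = (a/ℏ)√(2mU₀) = 1.34 × √(2·1.94·24.1) = 12.96.
A new bound state (alternating even/odd) appears each time z₀ passes a multiple of π/2, so N = ⌊2z₀/π⌋ + 1 = ⌊8.249⌋ + 1 = 9.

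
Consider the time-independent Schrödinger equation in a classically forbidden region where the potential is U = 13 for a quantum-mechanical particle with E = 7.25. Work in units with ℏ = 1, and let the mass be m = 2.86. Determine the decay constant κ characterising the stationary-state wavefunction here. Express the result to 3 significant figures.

κ = 5.73

Since E < U the TISE in this region is ψ'' = κ²ψ with κ = √(2m(U − E))/ℏ.
κ = √(2 × 2.86 × 5.75) = 5.735.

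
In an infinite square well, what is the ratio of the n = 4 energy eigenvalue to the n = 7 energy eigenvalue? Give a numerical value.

0.326531

Since E_n ∝ n², the ratio is (4/7)² = 0.326531.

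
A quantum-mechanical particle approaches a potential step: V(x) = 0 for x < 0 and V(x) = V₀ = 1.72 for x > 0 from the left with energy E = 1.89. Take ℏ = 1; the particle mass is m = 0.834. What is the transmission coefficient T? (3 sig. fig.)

On each side the TISE gives plane waves with k = √(2m(E − V))/ℏ: k₁ = √(2·0.834·1.89) = 1.776, k₂ = √(2·0.834·0.17) = 0.5325.
Matching ψ and ψ′ at x = 0 gives r = (k₁ − k₂)/(k₁ + k₂), so R = r² = 0.2901 and T = 1 − R = 0.7099.

T = 0.710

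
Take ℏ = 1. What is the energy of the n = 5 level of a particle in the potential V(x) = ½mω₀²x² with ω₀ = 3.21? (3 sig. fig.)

The oscillator eigenvalues are E_n = ℏω₀(n + ½), so E_5 = 3.21 × 5.5 = 17.66.

E = 17.7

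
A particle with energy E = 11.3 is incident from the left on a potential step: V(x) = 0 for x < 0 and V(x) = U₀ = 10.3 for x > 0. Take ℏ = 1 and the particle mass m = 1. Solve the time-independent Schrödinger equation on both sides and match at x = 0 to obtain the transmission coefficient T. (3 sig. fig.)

On each side the TISE gives plane waves with k = √(2m(E − V))/ℏ: k₁ = √(2·1·11.3) = 4.754, k₂ = √(2·1·1) = 1.414.
Continuity of ψ and ψ′ at the step yields the reflection amplitude r = (k₁ − k₂)/(k₁ + k₂) = 0.5414; thus R = |r|² = 0.2932, T = 0.7068.

T = 0.707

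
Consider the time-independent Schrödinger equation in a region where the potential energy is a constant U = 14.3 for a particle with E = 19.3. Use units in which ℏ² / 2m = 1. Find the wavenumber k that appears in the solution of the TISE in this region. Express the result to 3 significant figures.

With E > U the solution is oscillatory, ψ ∝ e^{±ikx} with k = √(2m(E − U))/ℏ.
k = √(2 × 0.5 × 5) = 2.236.

k = 2.24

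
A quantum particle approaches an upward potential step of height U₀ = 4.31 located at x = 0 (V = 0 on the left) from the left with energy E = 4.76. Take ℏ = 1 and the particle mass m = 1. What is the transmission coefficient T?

T = 0.719

On each side the TISE gives plane waves with k = √(2m(E − V))/ℏ: k₁ = √(2·1·4.76) = 3.085, k₂ = √(2·1·0.45) = 0.9487.
Matching ψ and ψ′ at x = 0 gives r = (k₁ − k₂)/(k₁ + k₂), so R = r² = 0.2806 and T = 1 − R = 0.7194.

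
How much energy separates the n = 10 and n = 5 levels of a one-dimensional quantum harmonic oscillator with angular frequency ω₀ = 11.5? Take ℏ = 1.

ΔE = 57.5

E_n = ℏω₀(n + ½), so ΔE = (10 − 5) ℏω₀ = 5 × 11.5 = 57.50.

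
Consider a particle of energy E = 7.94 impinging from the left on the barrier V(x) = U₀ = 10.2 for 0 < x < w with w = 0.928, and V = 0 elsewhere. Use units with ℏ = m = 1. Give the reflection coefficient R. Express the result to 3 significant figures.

R = 0.947

E < U₀: inside the barrier ψ ∝ e^{±κx} with κ = √(2m(U₀ − E))/ℏ = 2.126.
κw = 1.973, sinh(κw) = 3.526.
Matching ψ, ψ′ at both faces gives T = [1 + U₀² sinh²(κw) / (4E(U₀ − E))]⁻¹ = 1/19.03 = 0.0526.
R = 1 − T = 0.947.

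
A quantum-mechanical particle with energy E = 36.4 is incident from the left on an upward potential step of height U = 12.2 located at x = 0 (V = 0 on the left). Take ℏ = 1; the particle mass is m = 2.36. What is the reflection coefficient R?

On each side the TISE gives plane waves with k = √(2m(E − V))/ℏ: k₁ = √(2·2.36·36.4) = 13.11, k₂ = √(2·2.36·24.2) = 10.69.
Matching ψ and ψ′ at x = 0 gives r = (k₁ − k₂)/(k₁ + k₂), so R = r² = 0.01034 and T = 1 − R = 0.9897.

R = 0.0103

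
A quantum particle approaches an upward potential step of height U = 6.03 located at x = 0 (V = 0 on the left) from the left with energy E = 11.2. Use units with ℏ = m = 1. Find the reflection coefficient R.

R = 0.0364

The wavenumbers are k₁ = √(2mE)/ℏ = 4.733 on the left and k₂ = √(2m(E − U))/ℏ = 3.216 on the right.
Continuity of ψ and ψ′ at the step yields the reflection amplitude r = (k₁ − k₂)/(k₁ + k₂) = 0.1909; thus R = |r|² = 0.03644, T = 0.9636.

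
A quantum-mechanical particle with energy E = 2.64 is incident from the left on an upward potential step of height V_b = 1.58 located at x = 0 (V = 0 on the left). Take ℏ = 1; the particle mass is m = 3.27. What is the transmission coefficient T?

T = 0.950

The wavenumbers are k₁ = √(2mE)/ℏ = 4.155 on the left and k₂ = √(2m(E − V_b))/ℏ = 2.633 on the right.
Matching ψ and ψ′ at x = 0 gives r = (k₁ − k₂)/(k₁ + k₂), so R = r² = 0.05029 and T = 1 − R = 0.9497.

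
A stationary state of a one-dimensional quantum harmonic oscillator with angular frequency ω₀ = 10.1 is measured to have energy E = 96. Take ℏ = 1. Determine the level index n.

n = 9

E_n = ℏω₀(n + ½) ⇒ n = E/(ℏω₀) − ½ = 96/10.1 − 0.5 = 9.005 → n = 9.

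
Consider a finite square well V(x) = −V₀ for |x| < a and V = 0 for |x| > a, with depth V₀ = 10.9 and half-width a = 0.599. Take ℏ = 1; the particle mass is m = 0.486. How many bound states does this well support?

N = 2

Define the well-strength parameter z₀ = (a/ℏ)√(2mV₀) = 0.599 × √(2·0.486·10.9) = 1.950.
A new bound state (alternating even/odd) appears each time z₀ passes a multiple of π/2, so N = ⌊2z₀/π⌋ + 1 = ⌊1.241⌋ + 1 = 2.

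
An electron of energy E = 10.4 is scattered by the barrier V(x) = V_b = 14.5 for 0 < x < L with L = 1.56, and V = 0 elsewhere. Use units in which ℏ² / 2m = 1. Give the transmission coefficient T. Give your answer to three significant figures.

T = 0.00584

Since E < V_b the interior solution is evanescent with decay constant κ = √(2m(V_b − E))/ℏ = 2.025.
κL = 3.159, sinh(κL) = 11.75.
The exact tunnelling result is T⁻¹ = 1 + V_b² sinh²(κL) / [4E(V_b − E)] = 171.2, so T = 0.00584.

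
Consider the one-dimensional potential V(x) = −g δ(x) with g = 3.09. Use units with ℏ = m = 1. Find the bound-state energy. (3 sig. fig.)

The bound state is ψ(x) = √κ e^{−κ|x|}. The derivative jump ψ'(0⁺) − ψ'(0⁻) = −(2mg/ℏ²)ψ(0) fixes κ = mg/ℏ² = 3.090.
Then E = −ℏ²κ²/(2m) = −mg²/(2ℏ²) = -4.774.

E = -4.77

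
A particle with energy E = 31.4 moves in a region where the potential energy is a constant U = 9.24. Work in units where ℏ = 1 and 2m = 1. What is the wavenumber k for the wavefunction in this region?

With E > U the solution is oscillatory, ψ ∝ e^{±ikx} with k = √(2m(E − U))/ℏ.
k = √(2 × 0.5 × 22.16) = 4.707.

k = 4.71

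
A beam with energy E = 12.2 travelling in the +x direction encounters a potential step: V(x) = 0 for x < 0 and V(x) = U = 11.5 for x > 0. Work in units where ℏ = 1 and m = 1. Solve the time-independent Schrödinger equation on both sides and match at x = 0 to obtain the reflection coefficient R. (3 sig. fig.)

R = 0.376

On each side the TISE gives plane waves with k = √(2m(E − V))/ℏ: k₁ = √(2·1·12.2) = 4.940, k₂ = √(2·1·0.7) = 1.183.
Continuity of ψ and ψ′ at the step yields the reflection amplitude r = (k₁ − k₂)/(k₁ + k₂) = 0.6135; thus R = |r|² = 0.3764, T = 0.6236.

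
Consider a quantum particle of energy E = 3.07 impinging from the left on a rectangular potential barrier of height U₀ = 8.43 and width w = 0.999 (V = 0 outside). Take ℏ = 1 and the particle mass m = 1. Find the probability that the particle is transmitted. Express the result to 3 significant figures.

Since E < U₀ the interior solution is evanescent with decay constant κ = √(2m(U₀ − E))/ℏ = 3.274.
κw = 3.271, sinh(κw) = 13.15.
Matching ψ, ψ′ at both faces gives T = [1 + U₀² sinh²(κw) / (4E(U₀ − E))]⁻¹ = 1/187.6 = 0.00533.

T = 0.00533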